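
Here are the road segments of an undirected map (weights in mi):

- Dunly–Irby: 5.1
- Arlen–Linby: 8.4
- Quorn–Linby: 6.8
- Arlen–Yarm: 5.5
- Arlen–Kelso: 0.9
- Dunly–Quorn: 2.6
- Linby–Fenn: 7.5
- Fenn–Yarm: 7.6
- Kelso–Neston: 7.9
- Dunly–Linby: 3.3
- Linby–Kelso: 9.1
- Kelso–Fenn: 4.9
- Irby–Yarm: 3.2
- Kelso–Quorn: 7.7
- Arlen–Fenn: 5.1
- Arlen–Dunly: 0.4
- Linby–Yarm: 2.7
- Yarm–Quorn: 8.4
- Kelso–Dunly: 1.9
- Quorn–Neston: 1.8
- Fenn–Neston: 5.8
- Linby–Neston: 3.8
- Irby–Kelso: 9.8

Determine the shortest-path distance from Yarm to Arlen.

Shortest distances from Yarm:
Yarm: 0
Linby: 2.7  (via Yarm)
Irby: 3.2  (via Yarm)
Arlen: 5.5  (via Yarm)
Shortest route: Yarm–Arlen = 5.5 mi.

5.5 mi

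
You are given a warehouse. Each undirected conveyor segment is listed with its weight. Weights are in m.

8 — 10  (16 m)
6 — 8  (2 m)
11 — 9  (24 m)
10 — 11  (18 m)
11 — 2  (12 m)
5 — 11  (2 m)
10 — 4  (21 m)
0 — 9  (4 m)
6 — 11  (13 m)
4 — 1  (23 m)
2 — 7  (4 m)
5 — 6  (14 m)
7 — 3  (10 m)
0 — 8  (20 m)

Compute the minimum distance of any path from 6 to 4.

39 m

Enumerating some paths:
6 → 5 → 11 → 10 → 4: 14+2+18+21 = 55
6 → 11 → 10 → 4: 13+18+21 = 52
6 → 8 → 10 → 4: 2+16+21 = 39
Cheapest is 6 → 8 → 10 → 4 at 39 m.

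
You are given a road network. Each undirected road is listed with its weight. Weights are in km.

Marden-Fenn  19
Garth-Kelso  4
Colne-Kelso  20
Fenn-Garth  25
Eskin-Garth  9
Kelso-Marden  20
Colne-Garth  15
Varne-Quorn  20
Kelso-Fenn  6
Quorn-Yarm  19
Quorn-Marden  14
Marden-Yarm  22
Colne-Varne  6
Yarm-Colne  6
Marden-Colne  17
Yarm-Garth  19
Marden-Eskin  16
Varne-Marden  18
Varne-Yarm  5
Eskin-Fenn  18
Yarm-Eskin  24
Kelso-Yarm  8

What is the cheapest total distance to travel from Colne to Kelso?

14 km

Shortest distances from Colne:
Colne: 0
Yarm: 6  (via Colne)
Varne: 6  (via Colne)
Kelso: 14  (via Yarm)
Shortest route: Colne–Yarm–Kelso = 14 km.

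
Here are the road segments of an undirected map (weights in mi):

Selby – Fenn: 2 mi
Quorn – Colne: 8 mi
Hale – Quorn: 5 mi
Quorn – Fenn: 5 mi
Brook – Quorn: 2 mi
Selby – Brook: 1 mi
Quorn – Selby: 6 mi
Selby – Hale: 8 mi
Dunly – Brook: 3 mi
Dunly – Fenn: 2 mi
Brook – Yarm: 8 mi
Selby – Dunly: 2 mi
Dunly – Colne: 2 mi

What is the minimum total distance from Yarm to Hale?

Enumerating some paths:
Yarm → Brook → Quorn → Hale: 8+2+5 = 15
Yarm → Brook → Selby → Fenn → Quorn → Hale: 8+1+2+5+5 = 21
Yarm → Brook → Selby → Quorn → Hale: 8+1+6+5 = 20
Yarm → Brook → Selby → Hale: 8+1+8 = 17
Cheapest is Yarm → Brook → Quorn → Hale at 15 mi.

15 mi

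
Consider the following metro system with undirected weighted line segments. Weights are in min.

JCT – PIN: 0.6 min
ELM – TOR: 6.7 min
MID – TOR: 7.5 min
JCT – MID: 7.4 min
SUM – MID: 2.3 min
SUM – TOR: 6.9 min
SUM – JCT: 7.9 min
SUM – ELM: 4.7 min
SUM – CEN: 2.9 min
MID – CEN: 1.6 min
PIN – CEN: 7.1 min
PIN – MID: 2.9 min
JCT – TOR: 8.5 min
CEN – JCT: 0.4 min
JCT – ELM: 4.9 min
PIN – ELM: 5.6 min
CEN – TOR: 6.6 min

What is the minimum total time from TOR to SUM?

Candidate routes:
TOR → SUM: 6.9 = 6.9
TOR → CEN → SUM: 6.6+2.9 = 9.5
Cheapest is TOR → SUM at 6.9 min.

6.9 min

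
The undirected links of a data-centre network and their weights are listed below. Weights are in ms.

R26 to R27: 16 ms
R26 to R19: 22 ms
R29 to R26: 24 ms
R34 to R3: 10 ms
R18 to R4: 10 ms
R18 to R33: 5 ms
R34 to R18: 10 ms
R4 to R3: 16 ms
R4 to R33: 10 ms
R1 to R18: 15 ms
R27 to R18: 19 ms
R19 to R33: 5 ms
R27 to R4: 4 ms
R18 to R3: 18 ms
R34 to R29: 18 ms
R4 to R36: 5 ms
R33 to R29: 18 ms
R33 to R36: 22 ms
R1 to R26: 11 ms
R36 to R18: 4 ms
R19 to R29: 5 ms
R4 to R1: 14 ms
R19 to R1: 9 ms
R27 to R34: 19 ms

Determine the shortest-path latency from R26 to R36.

Running Dijkstra from R26:
R26: 0
R1: 11  (via R26)
R27: 16  (via R26)
R19: 20  (via R1)
R4: 20  (via R27)
R29: 24  (via R26)
R36: 25  (via R4)
Shortest route: R26 → R27 → R4 → R36 = 25 ms.

25 ms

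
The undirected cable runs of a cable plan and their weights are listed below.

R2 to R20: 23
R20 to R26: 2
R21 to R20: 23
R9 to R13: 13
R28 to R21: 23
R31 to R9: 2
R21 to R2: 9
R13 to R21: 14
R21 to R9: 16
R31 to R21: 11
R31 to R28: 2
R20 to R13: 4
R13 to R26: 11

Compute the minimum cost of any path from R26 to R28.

23

Candidate routes:
R26–R20–R13–R9–R31–R28: 2+4+13+2+2 = 23
R26–R20–R13–R21–R31–R28: 2+4+14+11+2 = 33
R26–R13–R21–R31–R28: 11+14+11+2 = 38
R26–R13–R9–R31–R28: 11+13+2+2 = 28
Cheapest is R26–R20–R13–R9–R31–R28 at 23.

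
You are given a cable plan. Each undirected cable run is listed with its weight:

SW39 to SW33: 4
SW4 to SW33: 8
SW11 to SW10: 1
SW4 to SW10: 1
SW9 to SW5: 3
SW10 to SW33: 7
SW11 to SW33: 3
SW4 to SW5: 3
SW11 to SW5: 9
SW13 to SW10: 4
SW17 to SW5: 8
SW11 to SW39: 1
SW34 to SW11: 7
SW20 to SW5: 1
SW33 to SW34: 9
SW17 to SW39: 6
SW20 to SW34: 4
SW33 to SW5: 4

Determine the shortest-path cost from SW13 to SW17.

12

Settle nodes by increasing distance from SW13:
SW13: 0
SW10: 4  (via SW13)
SW4: 5  (via SW10)
SW11: 5  (via SW10)
SW39: 6  (via SW11)
SW33: 8  (via SW11)
SW5: 8  (via SW4)
SW20: 9  (via SW5)
SW9: 11  (via SW5)
SW34: 12  (via SW11)
SW17: 12  (via SW39)
Shortest route: SW13–SW10–SW11–SW39–SW17 = 12.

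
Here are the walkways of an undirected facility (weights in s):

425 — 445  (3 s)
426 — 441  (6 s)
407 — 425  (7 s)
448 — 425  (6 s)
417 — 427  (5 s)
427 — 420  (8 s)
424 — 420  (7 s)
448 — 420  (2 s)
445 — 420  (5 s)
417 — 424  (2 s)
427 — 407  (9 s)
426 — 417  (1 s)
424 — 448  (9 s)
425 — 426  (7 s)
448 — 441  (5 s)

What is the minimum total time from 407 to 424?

Settle nodes by increasing distance from 407:
407: 0
425: 7  (via 407)
427: 9  (via 407)
445: 10  (via 425)
448: 13  (via 425)
417: 14  (via 427)
426: 14  (via 425)
420: 15  (via 445)
424: 16  (via 417)
Shortest route: 407 → 427 → 417 → 424 = 16 s.

16 s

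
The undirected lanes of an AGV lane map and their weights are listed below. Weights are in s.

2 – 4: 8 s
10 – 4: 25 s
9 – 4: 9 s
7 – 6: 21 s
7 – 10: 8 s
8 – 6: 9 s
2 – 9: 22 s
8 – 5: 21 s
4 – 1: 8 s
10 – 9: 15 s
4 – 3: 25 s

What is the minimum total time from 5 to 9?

74 s

Settle nodes by increasing distance from 5:
5: 0
8: 21  (via 5)
6: 30  (via 8)
7: 51  (via 6)
10: 59  (via 7)
9: 74  (via 10)
Shortest route: 5 → 8 → 6 → 7 → 10 → 9 = 74 s.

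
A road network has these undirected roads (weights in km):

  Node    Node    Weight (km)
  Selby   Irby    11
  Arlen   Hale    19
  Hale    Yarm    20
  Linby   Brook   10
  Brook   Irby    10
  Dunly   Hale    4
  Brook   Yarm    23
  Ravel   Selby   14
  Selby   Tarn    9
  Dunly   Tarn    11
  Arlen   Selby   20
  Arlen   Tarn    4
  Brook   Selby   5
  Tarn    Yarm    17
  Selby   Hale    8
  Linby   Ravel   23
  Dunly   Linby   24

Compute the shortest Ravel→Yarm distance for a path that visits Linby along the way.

56 km

Best Ravel to Linby: Ravel–Linby costing 23
Shortest Linby→Yarm: Linby–Brook–Yarm = 33
Total via Linby: 23 + 33 = 56 km.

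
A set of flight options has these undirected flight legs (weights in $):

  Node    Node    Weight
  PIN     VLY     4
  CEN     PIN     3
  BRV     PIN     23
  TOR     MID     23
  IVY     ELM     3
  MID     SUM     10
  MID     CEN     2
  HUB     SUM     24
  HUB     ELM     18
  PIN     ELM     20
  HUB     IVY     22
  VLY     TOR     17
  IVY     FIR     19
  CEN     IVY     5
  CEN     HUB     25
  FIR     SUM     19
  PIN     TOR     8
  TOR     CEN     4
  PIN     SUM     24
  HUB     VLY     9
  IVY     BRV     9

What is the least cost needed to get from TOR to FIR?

Candidate routes:
TOR–CEN–IVY–FIR: 4+5+19 = 28
TOR–PIN–CEN–IVY–FIR: 8+3+5+19 = 35
Cheapest is TOR–CEN–IVY–FIR at $28.

$28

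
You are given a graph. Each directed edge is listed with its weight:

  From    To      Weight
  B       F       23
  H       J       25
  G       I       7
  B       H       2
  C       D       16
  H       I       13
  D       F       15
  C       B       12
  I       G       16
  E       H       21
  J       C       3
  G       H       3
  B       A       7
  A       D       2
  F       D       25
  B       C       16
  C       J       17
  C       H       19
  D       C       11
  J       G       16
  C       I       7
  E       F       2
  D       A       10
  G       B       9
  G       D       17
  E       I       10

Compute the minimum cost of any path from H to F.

Compare a few routes:
H–I–G–D–F: 13+16+17+15 = 61
H–J–C–D–F: 25+3+16+15 = 59
H–I–G–B–F: 13+16+9+23 = 61
H–I–G–B–A–D–F: 13+16+9+7+2+15 = 62
The minimum is 59 via H–J–C–D–F.

59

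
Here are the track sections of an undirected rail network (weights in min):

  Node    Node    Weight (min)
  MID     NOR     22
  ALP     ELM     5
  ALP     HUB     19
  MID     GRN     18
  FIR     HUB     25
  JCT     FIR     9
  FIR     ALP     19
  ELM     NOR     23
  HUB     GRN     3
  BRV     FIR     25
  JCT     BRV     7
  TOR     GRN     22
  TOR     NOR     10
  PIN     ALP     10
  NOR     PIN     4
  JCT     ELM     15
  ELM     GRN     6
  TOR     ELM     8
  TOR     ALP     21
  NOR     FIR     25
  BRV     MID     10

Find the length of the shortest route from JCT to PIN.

30 min

Compare a few routes:
JCT → ELM → ALP → PIN: 15+5+10 = 30
JCT → ELM → TOR → NOR → PIN: 15+8+10+4 = 37
The minimum is 30 min via JCT → ELM → ALP → PIN.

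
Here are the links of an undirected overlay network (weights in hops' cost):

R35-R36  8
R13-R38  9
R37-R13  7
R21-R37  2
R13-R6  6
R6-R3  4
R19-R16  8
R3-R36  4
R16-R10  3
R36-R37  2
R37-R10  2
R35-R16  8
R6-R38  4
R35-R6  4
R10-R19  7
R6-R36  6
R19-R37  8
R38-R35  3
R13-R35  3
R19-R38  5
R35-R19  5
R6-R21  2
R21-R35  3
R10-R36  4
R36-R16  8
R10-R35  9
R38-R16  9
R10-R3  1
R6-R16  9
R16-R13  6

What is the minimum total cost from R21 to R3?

Running Dijkstra from R21:
R21: 0
R37: 2  (via R21)
R6: 2  (via R21)
R35: 3  (via R21)
R36: 4  (via R37)
R10: 4  (via R37)
R3: 5  (via R10)
Shortest route: R21–R37–R10–R3 = 5 hops' cost.

5 hops' cost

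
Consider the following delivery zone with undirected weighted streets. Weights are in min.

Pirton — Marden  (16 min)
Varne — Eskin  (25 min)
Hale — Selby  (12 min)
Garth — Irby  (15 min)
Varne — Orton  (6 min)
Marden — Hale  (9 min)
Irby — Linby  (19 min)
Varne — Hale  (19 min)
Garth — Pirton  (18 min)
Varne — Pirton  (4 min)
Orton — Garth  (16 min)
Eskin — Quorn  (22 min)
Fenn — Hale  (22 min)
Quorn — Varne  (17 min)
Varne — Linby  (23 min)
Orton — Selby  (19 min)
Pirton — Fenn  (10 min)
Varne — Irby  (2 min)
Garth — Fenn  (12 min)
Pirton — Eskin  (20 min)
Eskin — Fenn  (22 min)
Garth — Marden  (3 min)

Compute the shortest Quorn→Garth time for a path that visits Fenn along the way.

Best Quorn to Fenn: Quorn–Varne–Pirton–Fenn costing 31
Best Fenn to Garth: Fenn–Garth costing 12
Total via Fenn: 31 + 12 = 43 min.

43 min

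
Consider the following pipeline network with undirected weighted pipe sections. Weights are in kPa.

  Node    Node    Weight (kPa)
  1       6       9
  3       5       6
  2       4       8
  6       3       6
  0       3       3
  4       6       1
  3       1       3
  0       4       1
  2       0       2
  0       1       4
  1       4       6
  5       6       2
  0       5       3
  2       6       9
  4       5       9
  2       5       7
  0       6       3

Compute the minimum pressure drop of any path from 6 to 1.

6 kPa

Running Dijkstra from 6:
6: 0
4: 1  (via 6)
0: 2  (via 4)
5: 2  (via 6)
2: 4  (via 0)
3: 5  (via 0)
1: 6  (via 0)
Shortest route: 6–4–0–1 = 6 kPa.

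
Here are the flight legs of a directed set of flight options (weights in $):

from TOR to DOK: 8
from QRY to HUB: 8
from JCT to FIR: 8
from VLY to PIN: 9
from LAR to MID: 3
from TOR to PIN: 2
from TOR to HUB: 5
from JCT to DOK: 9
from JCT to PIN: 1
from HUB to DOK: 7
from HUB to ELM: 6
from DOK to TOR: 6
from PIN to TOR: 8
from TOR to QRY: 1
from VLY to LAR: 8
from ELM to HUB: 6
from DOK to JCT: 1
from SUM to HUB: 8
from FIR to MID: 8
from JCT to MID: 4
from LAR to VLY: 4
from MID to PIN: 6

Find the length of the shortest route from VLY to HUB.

$22

Candidate routes:
VLY - PIN - TOR - QRY - HUB: 9+8+1+8 = 26
VLY - LAR - MID - PIN - TOR - HUB: 8+3+6+8+5 = 30
VLY - LAR - MID - PIN - TOR - QRY - HUB: 8+3+6+8+1+8 = 34
VLY - PIN - TOR - HUB: 9+8+5 = 22
The minimum is $22 via VLY - PIN - TOR - HUB.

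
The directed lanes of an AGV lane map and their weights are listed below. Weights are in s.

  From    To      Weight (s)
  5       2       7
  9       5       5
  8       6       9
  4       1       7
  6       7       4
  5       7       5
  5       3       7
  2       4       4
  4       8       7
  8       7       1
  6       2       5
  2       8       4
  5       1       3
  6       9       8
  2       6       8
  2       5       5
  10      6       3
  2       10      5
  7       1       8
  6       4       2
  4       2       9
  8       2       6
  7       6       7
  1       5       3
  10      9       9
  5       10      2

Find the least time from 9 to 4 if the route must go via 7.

19 s

Best 9 to 7: 9–5–7 costing 10
Shortest 7→4: 7–6–4 = 9
Total via 7: 10 + 9 = 19 s.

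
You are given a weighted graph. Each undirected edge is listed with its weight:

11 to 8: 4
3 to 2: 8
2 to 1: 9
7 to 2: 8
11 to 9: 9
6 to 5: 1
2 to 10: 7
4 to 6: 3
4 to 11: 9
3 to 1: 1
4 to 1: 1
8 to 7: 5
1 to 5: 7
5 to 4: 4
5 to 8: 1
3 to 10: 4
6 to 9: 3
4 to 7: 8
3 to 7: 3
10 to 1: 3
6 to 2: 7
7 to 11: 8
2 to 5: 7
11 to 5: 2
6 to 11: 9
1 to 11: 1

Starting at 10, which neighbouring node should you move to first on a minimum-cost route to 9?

1

Candidate routes:
10–3–1–11–5–6–9: 4+1+1+2+1+3 = 12
10–3–1–4–6–9: 4+1+1+3+3 = 12
10–1–4–6–9: 3+1+3+3 = 10
The minimum is 10 via 10–1–4–6–9.
So from 10 the first move is to 1.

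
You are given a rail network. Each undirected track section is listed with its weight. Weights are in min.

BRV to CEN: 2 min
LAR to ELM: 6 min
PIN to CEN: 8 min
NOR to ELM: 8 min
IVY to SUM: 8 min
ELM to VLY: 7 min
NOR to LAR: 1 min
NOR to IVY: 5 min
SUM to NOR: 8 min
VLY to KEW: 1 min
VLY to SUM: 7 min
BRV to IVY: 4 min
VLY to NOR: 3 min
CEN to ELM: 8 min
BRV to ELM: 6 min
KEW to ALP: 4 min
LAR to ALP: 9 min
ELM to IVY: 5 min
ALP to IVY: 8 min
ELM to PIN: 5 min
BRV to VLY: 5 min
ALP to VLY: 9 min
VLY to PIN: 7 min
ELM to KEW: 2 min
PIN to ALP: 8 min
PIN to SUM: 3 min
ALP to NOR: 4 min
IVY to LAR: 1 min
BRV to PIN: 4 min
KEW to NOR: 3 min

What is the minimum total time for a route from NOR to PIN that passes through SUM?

Best NOR to SUM: NOR → SUM costing 8
Shortest SUM→PIN: SUM → PIN = 3
Total via SUM: 8 + 3 = 11 min.

11 min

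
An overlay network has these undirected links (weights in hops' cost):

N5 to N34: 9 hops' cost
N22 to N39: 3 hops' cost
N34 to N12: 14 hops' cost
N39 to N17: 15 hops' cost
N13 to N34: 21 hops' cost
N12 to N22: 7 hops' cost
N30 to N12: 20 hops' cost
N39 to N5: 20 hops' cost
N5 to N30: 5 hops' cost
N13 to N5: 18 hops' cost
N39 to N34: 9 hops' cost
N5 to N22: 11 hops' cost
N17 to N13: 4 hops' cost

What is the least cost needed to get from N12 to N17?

25 hops' cost

Compare a few routes:
N12 - N22 - N39 - N17: 7+3+15 = 25
N12 - N34 - N39 - N17: 14+9+15 = 38
Cheapest is N12 - N22 - N39 - N17 at 25 hops' cost.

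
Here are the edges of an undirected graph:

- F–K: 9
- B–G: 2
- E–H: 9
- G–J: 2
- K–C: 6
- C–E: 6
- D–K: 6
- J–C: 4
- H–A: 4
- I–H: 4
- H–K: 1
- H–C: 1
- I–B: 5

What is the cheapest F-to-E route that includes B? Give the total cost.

33

Shortest F→B: F–K–H–I–B = 19
Best B to E: B–G–J–C–E costing 14
Total via B: 19 + 14 = 33.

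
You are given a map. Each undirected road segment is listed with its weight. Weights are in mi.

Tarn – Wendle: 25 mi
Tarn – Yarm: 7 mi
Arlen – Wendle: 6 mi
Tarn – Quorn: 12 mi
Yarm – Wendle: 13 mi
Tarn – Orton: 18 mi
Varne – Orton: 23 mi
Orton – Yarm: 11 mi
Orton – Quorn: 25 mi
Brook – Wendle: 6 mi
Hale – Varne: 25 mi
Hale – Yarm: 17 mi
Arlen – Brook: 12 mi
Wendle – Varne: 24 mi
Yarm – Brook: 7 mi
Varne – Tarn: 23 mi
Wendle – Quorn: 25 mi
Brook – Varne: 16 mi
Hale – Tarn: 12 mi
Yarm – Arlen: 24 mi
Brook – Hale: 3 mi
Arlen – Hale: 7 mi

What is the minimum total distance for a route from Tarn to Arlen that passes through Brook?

Shortest Tarn→Brook: Tarn → Yarm → Brook = 14
Shortest Brook→Arlen: Brook → Hale → Arlen = 10
Total via Brook: 14 + 10 = 24 mi.

24 mi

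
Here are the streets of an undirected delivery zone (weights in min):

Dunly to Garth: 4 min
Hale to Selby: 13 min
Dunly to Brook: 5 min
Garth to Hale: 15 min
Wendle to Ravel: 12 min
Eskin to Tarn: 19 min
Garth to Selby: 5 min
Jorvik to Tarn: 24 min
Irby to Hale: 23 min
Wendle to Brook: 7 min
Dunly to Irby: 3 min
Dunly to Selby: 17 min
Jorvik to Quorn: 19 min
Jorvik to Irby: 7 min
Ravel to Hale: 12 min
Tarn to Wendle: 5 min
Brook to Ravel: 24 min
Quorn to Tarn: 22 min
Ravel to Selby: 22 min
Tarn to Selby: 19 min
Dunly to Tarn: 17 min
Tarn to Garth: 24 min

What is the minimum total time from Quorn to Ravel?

39 min

Enumerating some paths:
Quorn - Tarn - Wendle - Ravel: 22+5+12 = 39
Quorn - Jorvik - Irby - Dunly - Brook - Ravel: 19+7+3+5+24 = 58
Quorn - Tarn - Wendle - Brook - Ravel: 22+5+7+24 = 58
Quorn - Jorvik - Irby - Dunly - Brook - Wendle - Ravel: 19+7+3+5+7+12 = 53
Cheapest is Quorn - Tarn - Wendle - Ravel at 39 min.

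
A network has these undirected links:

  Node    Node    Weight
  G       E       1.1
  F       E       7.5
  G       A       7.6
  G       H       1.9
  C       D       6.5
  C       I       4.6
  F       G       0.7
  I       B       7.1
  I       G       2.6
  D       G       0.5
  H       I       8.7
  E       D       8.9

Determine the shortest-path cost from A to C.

Settle nodes by increasing distance from A:
A: 0
G: 7.6  (via A)
D: 8.1  (via G)
F: 8.3  (via G)
E: 8.7  (via G)
H: 9.5  (via G)
I: 10.2  (via G)
C: 14.6  (via D)
Shortest route: A–G–D–C = 14.6.

14.6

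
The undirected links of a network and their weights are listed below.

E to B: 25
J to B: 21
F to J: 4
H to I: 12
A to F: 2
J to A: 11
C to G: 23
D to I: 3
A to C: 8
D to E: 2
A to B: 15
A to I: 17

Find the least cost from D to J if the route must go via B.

48

Best D to B: D → E → B costing 27
Shortest B→J: B → J = 21
Total via B: 27 + 21 = 48.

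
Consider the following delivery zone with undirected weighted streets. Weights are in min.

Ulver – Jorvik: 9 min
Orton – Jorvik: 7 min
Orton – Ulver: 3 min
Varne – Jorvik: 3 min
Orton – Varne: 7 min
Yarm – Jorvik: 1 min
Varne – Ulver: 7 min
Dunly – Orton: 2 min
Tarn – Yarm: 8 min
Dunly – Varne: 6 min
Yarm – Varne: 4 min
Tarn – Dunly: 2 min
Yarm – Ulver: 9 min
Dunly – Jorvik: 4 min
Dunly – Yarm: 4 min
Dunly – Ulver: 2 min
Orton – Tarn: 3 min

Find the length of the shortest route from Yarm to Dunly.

4 min

Settle nodes by increasing distance from Yarm:
Yarm: 0
Jorvik: 1  (via Yarm)
Varne: 4  (via Yarm)
Dunly: 4  (via Yarm)
Shortest route: Yarm → Dunly = 4 min.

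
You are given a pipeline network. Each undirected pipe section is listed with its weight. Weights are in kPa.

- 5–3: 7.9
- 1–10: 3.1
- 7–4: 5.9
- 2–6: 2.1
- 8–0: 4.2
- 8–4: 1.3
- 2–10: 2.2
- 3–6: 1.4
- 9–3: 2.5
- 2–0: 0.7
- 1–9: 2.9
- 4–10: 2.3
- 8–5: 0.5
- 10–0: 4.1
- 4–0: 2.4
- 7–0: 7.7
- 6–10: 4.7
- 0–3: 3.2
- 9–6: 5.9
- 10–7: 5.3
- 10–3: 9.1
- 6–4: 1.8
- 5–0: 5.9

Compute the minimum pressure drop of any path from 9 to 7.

Settle nodes by increasing distance from 9:
9: 0
3: 2.5  (via 9)
1: 2.9  (via 9)
6: 3.9  (via 3)
0: 5.7  (via 3)
4: 5.7  (via 6)
2: 6  (via 6)
10: 6  (via 1)
8: 7  (via 4)
5: 7.5  (via 8)
7: 11.3  (via 10)
Shortest route: 9 → 1 → 10 → 7 = 11.3 kPa.

11.3 kPa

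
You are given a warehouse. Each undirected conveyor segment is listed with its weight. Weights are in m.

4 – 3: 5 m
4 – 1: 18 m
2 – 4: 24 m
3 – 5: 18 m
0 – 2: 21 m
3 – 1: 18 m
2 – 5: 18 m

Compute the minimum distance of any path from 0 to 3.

50 m

Settle nodes by increasing distance from 0:
0: 0
2: 21  (via 0)
5: 39  (via 2)
4: 45  (via 2)
3: 50  (via 4)
Shortest route: 0–2–4–3 = 50 m.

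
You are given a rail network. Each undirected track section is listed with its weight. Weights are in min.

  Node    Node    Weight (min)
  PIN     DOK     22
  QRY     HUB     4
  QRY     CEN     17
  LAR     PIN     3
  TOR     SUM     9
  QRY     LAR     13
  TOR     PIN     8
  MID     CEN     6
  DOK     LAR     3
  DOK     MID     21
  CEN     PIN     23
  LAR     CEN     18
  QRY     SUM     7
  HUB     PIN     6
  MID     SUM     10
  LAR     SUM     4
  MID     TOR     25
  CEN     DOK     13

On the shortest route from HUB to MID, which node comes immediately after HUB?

QRY

Candidate routes:
HUB–QRY–CEN–MID: 4+17+6 = 27
HUB–QRY–SUM–MID: 4+7+10 = 21
HUB–PIN–LAR–SUM–MID: 6+3+4+10 = 23
The minimum is 21 min via HUB–QRY–SUM–MID.
So from HUB the first move is to QRY.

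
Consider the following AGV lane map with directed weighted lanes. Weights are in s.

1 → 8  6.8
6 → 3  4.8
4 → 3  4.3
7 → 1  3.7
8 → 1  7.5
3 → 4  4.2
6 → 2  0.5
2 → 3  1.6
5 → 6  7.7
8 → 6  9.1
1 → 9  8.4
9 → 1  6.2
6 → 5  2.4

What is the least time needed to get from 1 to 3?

Enumerating some paths:
1 - 8 - 6 - 3: 6.8+9.1+4.8 = 20.7
1 - 8 - 6 - 2 - 3: 6.8+9.1+0.5+1.6 = 18
Cheapest is 1 - 8 - 6 - 2 - 3 at 18 s.

18 s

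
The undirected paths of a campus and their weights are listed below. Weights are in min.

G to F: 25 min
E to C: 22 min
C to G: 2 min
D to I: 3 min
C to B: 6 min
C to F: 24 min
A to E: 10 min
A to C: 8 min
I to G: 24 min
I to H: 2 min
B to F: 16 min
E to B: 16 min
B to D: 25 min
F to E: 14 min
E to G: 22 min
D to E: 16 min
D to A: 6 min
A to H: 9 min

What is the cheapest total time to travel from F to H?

33 min

Shortest distances from F:
F: 0
E: 14  (via F)
B: 16  (via F)
C: 22  (via B)
A: 24  (via E)
G: 24  (via C)
D: 30  (via E)
H: 33  (via A)
Shortest route: F → E → A → H = 33 min.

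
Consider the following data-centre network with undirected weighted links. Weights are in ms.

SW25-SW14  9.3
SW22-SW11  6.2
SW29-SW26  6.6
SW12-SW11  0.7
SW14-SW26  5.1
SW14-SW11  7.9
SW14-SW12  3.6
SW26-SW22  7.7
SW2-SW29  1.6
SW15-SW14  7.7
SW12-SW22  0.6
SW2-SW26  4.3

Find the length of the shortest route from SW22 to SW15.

Running Dijkstra from SW22:
SW22: 0
SW12: 0.6  (via SW22)
SW11: 1.3  (via SW12)
SW14: 4.2  (via SW12)
SW26: 7.7  (via SW22)
SW15: 11.9  (via SW14)
Shortest route: SW22 → SW12 → SW14 → SW15 = 11.9 ms.

11.9 ms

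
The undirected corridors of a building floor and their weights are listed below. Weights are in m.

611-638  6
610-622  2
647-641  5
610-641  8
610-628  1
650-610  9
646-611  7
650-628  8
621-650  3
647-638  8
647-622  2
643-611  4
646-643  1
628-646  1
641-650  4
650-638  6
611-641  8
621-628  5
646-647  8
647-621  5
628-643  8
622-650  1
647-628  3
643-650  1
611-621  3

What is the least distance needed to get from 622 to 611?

Settle nodes by increasing distance from 622:
622: 0
650: 1  (via 622)
610: 2  (via 622)
647: 2  (via 622)
643: 2  (via 650)
628: 3  (via 610)
646: 3  (via 643)
621: 4  (via 650)
641: 5  (via 650)
611: 6  (via 643)
Shortest route: 622 → 650 → 643 → 611 = 6 m.

6 m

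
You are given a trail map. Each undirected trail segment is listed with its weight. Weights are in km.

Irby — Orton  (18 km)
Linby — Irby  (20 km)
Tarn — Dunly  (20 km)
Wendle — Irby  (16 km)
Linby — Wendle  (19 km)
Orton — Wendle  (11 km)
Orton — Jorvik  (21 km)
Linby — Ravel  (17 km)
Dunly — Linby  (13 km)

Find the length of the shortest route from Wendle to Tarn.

52 km

Candidate routes:
Wendle - Irby - Linby - Dunly - Tarn: 16+20+13+20 = 69
Wendle - Orton - Irby - Linby - Dunly - Tarn: 11+18+20+13+20 = 82
Wendle - Linby - Dunly - Tarn: 19+13+20 = 52
The minimum is 52 km via Wendle - Linby - Dunly - Tarn.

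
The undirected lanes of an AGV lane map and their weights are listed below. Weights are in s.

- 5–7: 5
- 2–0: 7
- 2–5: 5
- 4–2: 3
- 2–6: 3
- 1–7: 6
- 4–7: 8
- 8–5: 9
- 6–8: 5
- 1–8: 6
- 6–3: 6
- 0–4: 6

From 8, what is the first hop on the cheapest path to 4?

6

Candidate routes:
8 → 6 → 2 → 4: 5+3+3 = 11
8 → 6 → 2 → 0 → 4: 5+3+7+6 = 21
8 → 5 → 2 → 4: 9+5+3 = 17
8 → 1 → 7 → 4: 6+6+8 = 20
Cheapest is 8 → 6 → 2 → 4 at 11 s.
So from 8 the first move is to 6.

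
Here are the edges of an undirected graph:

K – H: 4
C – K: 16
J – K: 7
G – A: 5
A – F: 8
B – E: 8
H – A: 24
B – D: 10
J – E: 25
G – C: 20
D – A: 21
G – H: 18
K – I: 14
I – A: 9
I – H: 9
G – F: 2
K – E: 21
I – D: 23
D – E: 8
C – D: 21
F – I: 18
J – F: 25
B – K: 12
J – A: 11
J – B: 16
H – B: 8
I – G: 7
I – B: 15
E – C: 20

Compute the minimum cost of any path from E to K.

20

Candidate routes:
E - D - B - H - K: 8+10+8+4 = 30
E - K: 21 = 21
E - B - K: 8+12 = 20
Cheapest is E - B - K at 20.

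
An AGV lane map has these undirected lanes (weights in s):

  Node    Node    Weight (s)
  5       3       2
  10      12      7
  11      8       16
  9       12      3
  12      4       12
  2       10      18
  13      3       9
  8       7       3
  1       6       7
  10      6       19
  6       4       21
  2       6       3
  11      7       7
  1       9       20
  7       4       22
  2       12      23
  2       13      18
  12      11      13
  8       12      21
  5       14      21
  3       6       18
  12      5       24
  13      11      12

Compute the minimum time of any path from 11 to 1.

36 s

Compare a few routes:
11 → 12 → 9 → 1: 13+3+20 = 36
11 → 13 → 3 → 6 → 1: 12+9+18+7 = 46
11 → 13 → 2 → 6 → 1: 12+18+3+7 = 40
11 → 12 → 2 → 6 → 1: 13+23+3+7 = 46
Cheapest is 11 → 12 → 9 → 1 at 36 s.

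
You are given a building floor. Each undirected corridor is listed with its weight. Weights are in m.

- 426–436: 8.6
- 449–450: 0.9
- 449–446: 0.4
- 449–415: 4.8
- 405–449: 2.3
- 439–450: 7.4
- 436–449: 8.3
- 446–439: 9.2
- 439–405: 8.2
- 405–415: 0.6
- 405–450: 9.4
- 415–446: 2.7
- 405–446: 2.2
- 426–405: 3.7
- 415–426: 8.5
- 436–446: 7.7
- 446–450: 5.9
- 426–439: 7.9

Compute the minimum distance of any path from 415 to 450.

3.8 m

Shortest distances from 415:
415: 0
405: 0.6  (via 415)
446: 2.7  (via 415)
449: 2.9  (via 405)
450: 3.8  (via 449)
Shortest route: 415 → 405 → 449 → 450 = 3.8 m.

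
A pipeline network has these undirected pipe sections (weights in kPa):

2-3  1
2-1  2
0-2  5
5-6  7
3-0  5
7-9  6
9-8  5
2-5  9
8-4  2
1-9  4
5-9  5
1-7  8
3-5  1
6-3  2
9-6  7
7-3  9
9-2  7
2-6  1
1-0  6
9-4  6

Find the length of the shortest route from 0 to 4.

Running Dijkstra from 0:
0: 0
2: 5  (via 0)
3: 5  (via 0)
1: 6  (via 0)
5: 6  (via 3)
6: 6  (via 2)
9: 10  (via 1)
7: 14  (via 3)
8: 15  (via 9)
4: 16  (via 9)
Shortest route: 0 → 1 → 9 → 4 = 16 kPa.

16 kPa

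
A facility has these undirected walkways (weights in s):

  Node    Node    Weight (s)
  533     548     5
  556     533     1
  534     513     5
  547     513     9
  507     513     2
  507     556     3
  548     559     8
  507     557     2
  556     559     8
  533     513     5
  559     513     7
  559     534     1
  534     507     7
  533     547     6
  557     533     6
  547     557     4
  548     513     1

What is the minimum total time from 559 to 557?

10 s

Settle nodes by increasing distance from 559:
559: 0
534: 1  (via 559)
513: 6  (via 534)
548: 7  (via 513)
507: 8  (via 534)
556: 8  (via 559)
533: 9  (via 556)
557: 10  (via 507)
Shortest route: 559 → 534 → 507 → 557 = 10 s.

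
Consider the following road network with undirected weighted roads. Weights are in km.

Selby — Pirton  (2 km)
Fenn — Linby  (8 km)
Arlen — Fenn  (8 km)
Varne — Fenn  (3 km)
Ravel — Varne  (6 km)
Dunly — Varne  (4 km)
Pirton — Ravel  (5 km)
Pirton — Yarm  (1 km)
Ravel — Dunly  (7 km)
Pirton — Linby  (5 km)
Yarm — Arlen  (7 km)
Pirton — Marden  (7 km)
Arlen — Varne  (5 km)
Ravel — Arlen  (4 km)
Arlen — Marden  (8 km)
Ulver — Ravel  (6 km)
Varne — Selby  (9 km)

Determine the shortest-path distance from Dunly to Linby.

15 km

Running Dijkstra from Dunly:
Dunly: 0
Varne: 4  (via Dunly)
Ravel: 7  (via Dunly)
Fenn: 7  (via Varne)
Arlen: 9  (via Varne)
Pirton: 12  (via Ravel)
Selby: 13  (via Varne)
Yarm: 13  (via Pirton)
Ulver: 13  (via Ravel)
Linby: 15  (via Fenn)
Shortest route: Dunly–Varne–Fenn–Linby = 15 km.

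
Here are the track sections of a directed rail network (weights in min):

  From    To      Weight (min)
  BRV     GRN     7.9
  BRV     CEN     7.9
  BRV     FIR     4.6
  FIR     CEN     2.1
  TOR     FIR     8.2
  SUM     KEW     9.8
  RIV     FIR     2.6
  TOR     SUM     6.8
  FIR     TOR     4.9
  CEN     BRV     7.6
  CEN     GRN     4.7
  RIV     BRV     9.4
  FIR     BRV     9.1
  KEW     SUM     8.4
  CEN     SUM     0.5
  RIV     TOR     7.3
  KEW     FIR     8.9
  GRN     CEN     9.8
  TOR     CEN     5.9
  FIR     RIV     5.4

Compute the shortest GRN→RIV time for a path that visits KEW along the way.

34.4 min

Shortest GRN→KEW: GRN–CEN–SUM–KEW = 20.1
Shortest KEW→RIV: KEW–FIR–RIV = 14.3
Total via KEW: 20.1 + 14.3 = 34.4 min.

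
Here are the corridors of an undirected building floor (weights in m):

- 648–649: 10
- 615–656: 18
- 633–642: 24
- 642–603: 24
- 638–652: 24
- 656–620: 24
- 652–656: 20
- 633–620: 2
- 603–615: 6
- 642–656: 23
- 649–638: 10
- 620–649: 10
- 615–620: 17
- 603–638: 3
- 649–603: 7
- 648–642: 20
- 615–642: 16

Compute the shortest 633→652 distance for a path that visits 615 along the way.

Best 633 to 615: 633–620–615 costing 19
Best 615 to 652: 615–603–638–652 costing 33
Total via 615: 19 + 33 = 52 m.

52 m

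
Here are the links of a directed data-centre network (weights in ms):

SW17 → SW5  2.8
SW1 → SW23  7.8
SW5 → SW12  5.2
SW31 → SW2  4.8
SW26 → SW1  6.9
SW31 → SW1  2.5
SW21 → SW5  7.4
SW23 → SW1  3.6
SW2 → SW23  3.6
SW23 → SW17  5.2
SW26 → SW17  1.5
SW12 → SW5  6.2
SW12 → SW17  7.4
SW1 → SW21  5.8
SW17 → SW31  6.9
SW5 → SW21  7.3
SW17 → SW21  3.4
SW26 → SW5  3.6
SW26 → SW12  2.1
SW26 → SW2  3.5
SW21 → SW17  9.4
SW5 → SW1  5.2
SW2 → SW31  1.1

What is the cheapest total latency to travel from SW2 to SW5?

Running Dijkstra from SW2:
SW2: 0
SW31: 1.1  (via SW2)
SW23: 3.6  (via SW2)
SW1: 3.6  (via SW31)
SW17: 8.8  (via SW23)
SW21: 9.4  (via SW1)
SW5: 11.6  (via SW17)
Shortest route: SW2 → SW23 → SW17 → SW5 = 11.6 ms.

11.6 ms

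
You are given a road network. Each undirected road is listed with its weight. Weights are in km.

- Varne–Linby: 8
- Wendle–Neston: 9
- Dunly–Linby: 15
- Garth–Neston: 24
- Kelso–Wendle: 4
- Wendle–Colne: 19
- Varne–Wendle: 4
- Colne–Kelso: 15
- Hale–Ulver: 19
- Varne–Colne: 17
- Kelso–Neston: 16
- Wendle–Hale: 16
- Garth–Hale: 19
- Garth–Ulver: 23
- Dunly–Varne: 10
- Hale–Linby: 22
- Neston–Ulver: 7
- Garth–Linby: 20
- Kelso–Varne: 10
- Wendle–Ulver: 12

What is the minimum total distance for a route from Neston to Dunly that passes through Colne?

Best Neston to Colne: Neston–Wendle–Colne costing 28
Best Colne to Dunly: Colne–Varne–Dunly costing 27
Total via Colne: 28 + 27 = 55 km.

55 km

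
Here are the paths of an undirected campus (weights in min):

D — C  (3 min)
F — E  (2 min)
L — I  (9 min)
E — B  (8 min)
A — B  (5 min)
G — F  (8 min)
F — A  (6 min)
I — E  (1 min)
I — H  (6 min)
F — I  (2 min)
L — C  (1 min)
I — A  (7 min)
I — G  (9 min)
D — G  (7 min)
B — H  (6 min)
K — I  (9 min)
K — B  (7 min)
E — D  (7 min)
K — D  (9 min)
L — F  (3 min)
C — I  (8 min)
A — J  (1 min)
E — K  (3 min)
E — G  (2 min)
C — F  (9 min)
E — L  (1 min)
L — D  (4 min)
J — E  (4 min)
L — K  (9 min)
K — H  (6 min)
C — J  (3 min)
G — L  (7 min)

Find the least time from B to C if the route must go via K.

Best B to K: B → K costing 7
Shortest K→C: K → E → L → C = 5
Total via K: 7 + 5 = 12 min.

12 min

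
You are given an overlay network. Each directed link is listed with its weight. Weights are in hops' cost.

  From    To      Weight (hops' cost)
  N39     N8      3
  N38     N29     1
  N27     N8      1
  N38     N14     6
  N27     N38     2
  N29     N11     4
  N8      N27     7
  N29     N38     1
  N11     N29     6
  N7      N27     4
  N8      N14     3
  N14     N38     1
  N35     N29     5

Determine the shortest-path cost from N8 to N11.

9 hops' cost

Running Dijkstra from N8:
N8: 0
N14: 3  (via N8)
N38: 4  (via N14)
N29: 5  (via N38)
N27: 7  (via N8)
N11: 9  (via N29)
Shortest route: N8 → N14 → N38 → N29 → N11 = 9 hops' cost.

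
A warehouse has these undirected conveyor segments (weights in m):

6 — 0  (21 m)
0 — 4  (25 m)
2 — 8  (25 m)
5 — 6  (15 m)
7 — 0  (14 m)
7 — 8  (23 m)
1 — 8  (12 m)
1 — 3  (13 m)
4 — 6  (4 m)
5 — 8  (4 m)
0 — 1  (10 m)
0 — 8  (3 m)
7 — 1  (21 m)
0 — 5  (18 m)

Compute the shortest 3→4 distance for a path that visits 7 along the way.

Shortest 3→7: 3 → 1 → 7 = 34
Shortest 7→4: 7 → 0 → 4 = 39
Total via 7: 34 + 39 = 73 m.

73 m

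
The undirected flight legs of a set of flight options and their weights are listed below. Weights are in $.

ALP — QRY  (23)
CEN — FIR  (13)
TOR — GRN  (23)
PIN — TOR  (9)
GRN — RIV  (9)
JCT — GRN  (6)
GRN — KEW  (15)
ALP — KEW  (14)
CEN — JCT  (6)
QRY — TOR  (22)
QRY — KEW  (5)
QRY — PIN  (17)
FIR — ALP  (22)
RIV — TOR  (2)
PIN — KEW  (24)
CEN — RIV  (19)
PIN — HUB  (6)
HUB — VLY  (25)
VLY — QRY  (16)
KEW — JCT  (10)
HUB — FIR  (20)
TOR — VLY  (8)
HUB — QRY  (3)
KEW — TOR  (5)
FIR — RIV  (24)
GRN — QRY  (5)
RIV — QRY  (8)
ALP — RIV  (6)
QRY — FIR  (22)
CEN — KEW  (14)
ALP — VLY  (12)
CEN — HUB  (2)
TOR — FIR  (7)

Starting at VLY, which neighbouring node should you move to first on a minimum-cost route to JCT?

TOR

Compare a few routes:
VLY–QRY–HUB–CEN–JCT: 16+3+2+6 = 27
VLY–QRY–GRN–JCT: 16+5+6 = 27
VLY–TOR–RIV–GRN–JCT: 8+2+9+6 = 25
VLY–TOR–KEW–JCT: 8+5+10 = 23
The minimum is $23 via VLY–TOR–KEW–JCT.
So from VLY the first move is to TOR.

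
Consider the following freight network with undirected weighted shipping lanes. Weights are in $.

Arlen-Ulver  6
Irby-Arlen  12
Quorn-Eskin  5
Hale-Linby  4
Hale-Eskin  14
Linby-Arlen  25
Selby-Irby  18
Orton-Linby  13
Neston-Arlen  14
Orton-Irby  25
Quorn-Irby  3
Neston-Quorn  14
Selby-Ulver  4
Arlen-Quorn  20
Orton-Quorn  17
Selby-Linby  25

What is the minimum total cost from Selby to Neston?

$24

Settle nodes by increasing distance from Selby:
Selby: 0
Ulver: 4  (via Selby)
Arlen: 10  (via Ulver)
Irby: 18  (via Selby)
Quorn: 21  (via Irby)
Neston: 24  (via Arlen)
Shortest route: Selby–Ulver–Arlen–Neston = $24.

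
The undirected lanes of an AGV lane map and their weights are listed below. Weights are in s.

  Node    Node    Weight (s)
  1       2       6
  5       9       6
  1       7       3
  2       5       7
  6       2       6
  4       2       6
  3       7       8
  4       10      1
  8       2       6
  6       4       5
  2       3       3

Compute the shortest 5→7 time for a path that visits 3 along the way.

Shortest 5→3: 5 → 2 → 3 = 10
Shortest 3→7: 3 → 7 = 8
Total via 3: 10 + 8 = 18 s.

18 s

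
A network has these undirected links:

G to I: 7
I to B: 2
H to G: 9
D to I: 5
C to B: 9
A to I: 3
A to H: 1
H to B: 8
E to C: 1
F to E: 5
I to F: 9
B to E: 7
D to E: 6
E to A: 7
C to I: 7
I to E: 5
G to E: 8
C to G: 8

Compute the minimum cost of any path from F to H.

Candidate routes:
F → E → A → H: 5+7+1 = 13
F → E → I → A → H: 5+5+3+1 = 14
F → E → C → I → A → H: 5+1+7+3+1 = 17
The minimum is 13 via F → E → A → H.

13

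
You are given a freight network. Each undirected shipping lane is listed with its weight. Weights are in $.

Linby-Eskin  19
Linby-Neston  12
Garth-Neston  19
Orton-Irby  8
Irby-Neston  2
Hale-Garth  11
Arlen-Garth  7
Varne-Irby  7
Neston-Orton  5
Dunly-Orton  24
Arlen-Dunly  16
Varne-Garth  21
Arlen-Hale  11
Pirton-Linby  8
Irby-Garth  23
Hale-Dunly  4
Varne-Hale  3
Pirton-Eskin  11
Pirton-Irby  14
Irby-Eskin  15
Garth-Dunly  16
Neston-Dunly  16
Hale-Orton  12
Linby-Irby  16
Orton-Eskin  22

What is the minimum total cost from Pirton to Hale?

$24

Shortest distances from Pirton:
Pirton: 0
Linby: 8  (via Pirton)
Eskin: 11  (via Pirton)
Irby: 14  (via Pirton)
Neston: 16  (via Irby)
Varne: 21  (via Irby)
Orton: 21  (via Neston)
Hale: 24  (via Varne)
Shortest route: Pirton–Irby–Varne–Hale = $24.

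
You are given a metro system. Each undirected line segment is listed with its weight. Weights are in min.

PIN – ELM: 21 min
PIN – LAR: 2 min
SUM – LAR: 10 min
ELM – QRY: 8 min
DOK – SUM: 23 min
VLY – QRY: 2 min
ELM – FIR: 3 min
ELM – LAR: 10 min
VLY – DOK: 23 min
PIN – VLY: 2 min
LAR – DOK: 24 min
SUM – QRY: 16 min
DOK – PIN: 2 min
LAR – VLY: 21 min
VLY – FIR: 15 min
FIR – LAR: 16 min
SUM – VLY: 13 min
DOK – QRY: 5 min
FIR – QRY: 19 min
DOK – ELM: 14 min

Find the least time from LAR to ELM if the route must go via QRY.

14 min

Shortest LAR→QRY: LAR → PIN → VLY → QRY = 6
Best QRY to ELM: QRY → ELM costing 8
Total via QRY: 6 + 8 = 14 min.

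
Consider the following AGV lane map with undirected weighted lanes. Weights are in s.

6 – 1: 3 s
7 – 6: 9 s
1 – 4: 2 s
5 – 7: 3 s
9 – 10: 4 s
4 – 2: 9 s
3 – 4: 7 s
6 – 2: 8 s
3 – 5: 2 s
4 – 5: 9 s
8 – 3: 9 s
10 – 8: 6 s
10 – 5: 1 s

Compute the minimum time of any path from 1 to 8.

18 s

Running Dijkstra from 1:
1: 0
4: 2  (via 1)
6: 3  (via 1)
3: 9  (via 4)
2: 11  (via 4)
5: 11  (via 4)
7: 12  (via 6)
10: 12  (via 5)
9: 16  (via 10)
8: 18  (via 3)
Shortest route: 1 → 4 → 3 → 8 = 18 s.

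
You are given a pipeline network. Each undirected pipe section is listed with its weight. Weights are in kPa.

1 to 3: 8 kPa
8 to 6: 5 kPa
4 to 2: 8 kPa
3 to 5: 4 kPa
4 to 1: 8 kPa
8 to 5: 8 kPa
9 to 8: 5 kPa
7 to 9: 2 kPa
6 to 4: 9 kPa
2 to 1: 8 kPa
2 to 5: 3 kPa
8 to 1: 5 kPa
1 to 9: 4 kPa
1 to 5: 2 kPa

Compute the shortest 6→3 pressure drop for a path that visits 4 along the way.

Shortest 6→4: 6 → 4 = 9
Shortest 4→3: 4 → 1 → 5 → 3 = 14
Total via 4: 9 + 14 = 23 kPa.

23 kPa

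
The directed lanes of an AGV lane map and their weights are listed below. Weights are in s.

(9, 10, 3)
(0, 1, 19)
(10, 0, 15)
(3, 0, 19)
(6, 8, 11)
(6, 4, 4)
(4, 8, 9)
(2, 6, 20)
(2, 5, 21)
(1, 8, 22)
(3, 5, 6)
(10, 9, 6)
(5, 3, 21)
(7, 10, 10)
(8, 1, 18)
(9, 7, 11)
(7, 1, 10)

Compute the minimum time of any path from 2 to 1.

49 s

Compare a few routes:
2–6–4–8–1: 20+4+9+18 = 51
2–6–8–1: 20+11+18 = 49
Cheapest is 2–6–8–1 at 49 s.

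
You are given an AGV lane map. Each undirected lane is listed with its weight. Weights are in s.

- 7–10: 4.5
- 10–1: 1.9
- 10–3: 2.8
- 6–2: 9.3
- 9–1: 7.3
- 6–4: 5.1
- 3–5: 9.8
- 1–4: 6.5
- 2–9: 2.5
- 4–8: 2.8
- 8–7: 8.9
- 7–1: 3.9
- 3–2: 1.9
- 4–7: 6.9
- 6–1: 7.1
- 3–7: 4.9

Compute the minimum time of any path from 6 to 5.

Shortest distances from 6:
6: 0
4: 5.1  (via 6)
1: 7.1  (via 6)
8: 7.9  (via 4)
10: 9  (via 1)
2: 9.3  (via 6)
7: 11  (via 1)
3: 11.2  (via 2)
9: 11.8  (via 2)
5: 21  (via 3)
Shortest route: 6 → 2 → 3 → 5 = 21 s.

21 s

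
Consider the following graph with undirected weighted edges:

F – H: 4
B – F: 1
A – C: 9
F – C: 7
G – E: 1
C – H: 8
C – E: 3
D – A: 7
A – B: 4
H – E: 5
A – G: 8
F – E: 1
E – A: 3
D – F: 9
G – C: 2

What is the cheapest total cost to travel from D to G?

Settle nodes by increasing distance from D:
D: 0
A: 7  (via D)
F: 9  (via D)
B: 10  (via F)
E: 10  (via A)
G: 11  (via E)
Shortest route: D → A → E → G = 11.

11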